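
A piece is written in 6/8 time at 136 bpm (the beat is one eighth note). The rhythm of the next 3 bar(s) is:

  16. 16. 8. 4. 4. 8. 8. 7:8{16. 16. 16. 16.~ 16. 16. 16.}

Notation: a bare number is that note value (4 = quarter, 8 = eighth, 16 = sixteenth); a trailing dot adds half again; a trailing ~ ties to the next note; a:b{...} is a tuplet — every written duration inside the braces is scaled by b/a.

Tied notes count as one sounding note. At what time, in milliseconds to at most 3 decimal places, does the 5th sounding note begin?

1. 0.0ms @ 0 + 330.882ms (3/4)
2. 330.882ms @ 3/4 + 330.882ms (3/4)
3. 661.765ms @ 3/2 + 661.765ms (3/2)
4. 1323.529ms @ 3 + 1323.529ms (3)
5. 2647.059ms @ 6 + 1323.529ms (3)
6. 3970.588ms @ 9 + 661.765ms (3/2)
7. 4632.353ms @ 21/2 + 661.765ms (3/2)
8. 5294.118ms @ 12 + 378.151ms (6/7)
9. 5672.269ms @ 90/7 + 378.151ms (6/7)
10. 6050.42ms @ 96/7 + 378.151ms (6/7)
11. 6428.571ms @ 102/7 + 756.303ms (12/7)
12. 7184.874ms @ 114/7 + 378.151ms (6/7)
13. 7563.025ms @ 120/7 + 378.151ms (6/7)

note 5 onset = 6b = 2647.059ms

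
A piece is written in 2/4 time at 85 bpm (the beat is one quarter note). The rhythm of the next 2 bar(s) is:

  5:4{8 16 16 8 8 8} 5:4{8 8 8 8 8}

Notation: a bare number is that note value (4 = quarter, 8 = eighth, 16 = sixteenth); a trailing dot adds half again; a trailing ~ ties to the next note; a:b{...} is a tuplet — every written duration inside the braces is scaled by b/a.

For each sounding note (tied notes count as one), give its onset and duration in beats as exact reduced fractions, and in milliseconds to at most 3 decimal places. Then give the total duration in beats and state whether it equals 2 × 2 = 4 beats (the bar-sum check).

1) 0.0ms=0b +282.353ms=2/5b
2) 282.353ms=2/5b +141.176ms=1/5b
3) 423.529ms=3/5b +141.176ms=1/5b
4) 564.706ms=4/5b +282.353ms=2/5b
5) 847.059ms=6/5b +282.353ms=2/5b
6) 1129.412ms=8/5b +282.353ms=2/5b
7) 1411.765ms=2b +282.353ms=2/5b
8) 1694.118ms=12/5b +282.353ms=2/5b
9) 1976.471ms=14/5b +282.353ms=2/5b
10) 2258.824ms=16/5b +282.353ms=2/5b
11) 2541.176ms=18/5b +282.353ms=2/5b
Σ=4b of 4 (85bpm 2/4) — PASS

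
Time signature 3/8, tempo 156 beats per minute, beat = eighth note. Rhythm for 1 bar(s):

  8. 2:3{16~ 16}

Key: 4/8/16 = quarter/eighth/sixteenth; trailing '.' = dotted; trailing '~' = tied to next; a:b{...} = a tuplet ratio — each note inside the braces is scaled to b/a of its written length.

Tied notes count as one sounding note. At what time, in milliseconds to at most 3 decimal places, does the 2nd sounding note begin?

note 2 onset = 3/2b = 576.923ms

1. 0.0ms @ 0 + 576.923ms (3/2)
2. 576.923ms @ 3/2 + 576.923ms (3/2)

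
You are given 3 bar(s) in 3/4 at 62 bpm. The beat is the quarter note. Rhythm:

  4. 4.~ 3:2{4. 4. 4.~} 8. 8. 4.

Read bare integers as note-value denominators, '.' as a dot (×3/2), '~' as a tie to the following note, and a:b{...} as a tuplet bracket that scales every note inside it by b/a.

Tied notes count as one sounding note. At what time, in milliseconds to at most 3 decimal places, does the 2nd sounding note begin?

note 2 onset = 3/2b = 1451.613ms

1. 0.0ms @ 0 + 1451.613ms (3/2)
2. 1451.613ms @ 3/2 + 2419.355ms (5/2)
3. 3870.968ms @ 4 + 967.742ms (1)
4. 4838.71ms @ 5 + 1693.548ms (7/4)
5. 6532.258ms @ 27/4 + 725.806ms (3/4)
6. 7258.065ms @ 15/2 + 1451.613ms (3/2)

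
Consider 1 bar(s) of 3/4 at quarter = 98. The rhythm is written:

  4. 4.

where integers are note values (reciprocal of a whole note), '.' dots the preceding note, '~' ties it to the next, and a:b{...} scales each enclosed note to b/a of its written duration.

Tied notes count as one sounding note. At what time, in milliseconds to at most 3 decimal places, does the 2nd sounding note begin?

note 2 onset = 3/2b = 918.367ms

1. 0.0ms @ 0 + 918.367ms (3/2)
2. 918.367ms @ 3/2 + 918.367ms (3/2)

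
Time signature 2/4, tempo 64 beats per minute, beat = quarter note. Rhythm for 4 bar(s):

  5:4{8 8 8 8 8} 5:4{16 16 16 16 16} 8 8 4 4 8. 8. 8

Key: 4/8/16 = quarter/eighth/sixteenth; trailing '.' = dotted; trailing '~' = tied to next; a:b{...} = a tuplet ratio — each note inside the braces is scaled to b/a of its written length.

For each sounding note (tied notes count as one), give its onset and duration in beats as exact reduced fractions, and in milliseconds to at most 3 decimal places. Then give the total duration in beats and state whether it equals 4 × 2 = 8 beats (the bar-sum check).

1) 0.0ms=0b +375.0ms=2/5b
2) 375.0ms=2/5b +375.0ms=2/5b
3) 750.0ms=4/5b +375.0ms=2/5b
4) 1125.0ms=6/5b +375.0ms=2/5b
5) 1500.0ms=8/5b +375.0ms=2/5b
6) 1875.0ms=2b +187.5ms=1/5b
7) 2062.5ms=11/5b +187.5ms=1/5b
8) 2250.0ms=12/5b +187.5ms=1/5b
9) 2437.5ms=13/5b +187.5ms=1/5b
10) 2625.0ms=14/5b +187.5ms=1/5b
11) 2812.5ms=3b +468.75ms=1/2b
12) 3281.25ms=7/2b +468.75ms=1/2b
13) 3750.0ms=4b +937.5ms=1b
14) 4687.5ms=5b +937.5ms=1b
15) 5625.0ms=6b +703.125ms=3/4b
16) 6328.125ms=27/4b +703.125ms=3/4b
17) 7031.25ms=15/2b +468.75ms=1/2b
Σ=8b of 8 (64bpm 2/4) — PASS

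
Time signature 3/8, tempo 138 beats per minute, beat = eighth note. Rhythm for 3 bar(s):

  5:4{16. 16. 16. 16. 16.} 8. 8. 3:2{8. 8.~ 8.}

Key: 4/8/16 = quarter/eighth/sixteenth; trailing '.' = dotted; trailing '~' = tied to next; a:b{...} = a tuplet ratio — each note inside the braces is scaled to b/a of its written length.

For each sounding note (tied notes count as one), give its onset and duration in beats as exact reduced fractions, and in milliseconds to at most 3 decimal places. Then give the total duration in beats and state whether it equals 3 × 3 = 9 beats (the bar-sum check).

1) 0.0ms=0b +260.87ms=3/5b
2) 260.87ms=3/5b +260.87ms=3/5b
3) 521.739ms=6/5b +260.87ms=3/5b
4) 782.609ms=9/5b +260.87ms=3/5b
5) 1043.478ms=12/5b +260.87ms=3/5b
6) 1304.348ms=3b +652.174ms=3/2b
7) 1956.522ms=9/2b +652.174ms=3/2b
8) 2608.696ms=6b +434.783ms=1b
9) 3043.478ms=7b +869.565ms=2b
Σ=9b of 9 (138bpm 3/8) — PASS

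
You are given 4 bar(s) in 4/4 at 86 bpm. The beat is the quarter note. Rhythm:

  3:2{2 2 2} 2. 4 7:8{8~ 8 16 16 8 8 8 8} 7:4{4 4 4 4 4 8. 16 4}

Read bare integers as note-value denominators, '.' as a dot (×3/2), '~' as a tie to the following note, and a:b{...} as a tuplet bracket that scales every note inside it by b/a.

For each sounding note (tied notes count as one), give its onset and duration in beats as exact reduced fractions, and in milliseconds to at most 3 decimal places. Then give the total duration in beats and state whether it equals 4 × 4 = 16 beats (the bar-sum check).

1) 0.0ms=0b +930.233ms=4/3b
2) 930.233ms=4/3b +930.233ms=4/3b
3) 1860.465ms=8/3b +930.233ms=4/3b
4) 2790.698ms=4b +2093.023ms=3b
5) 4883.721ms=7b +697.674ms=1b
6) 5581.395ms=8b +797.342ms=8/7b
7) 6378.738ms=64/7b +199.336ms=2/7b
8) 6578.073ms=66/7b +199.336ms=2/7b
9) 6777.409ms=68/7b +398.671ms=4/7b
10) 7176.08ms=72/7b +398.671ms=4/7b
11) 7574.751ms=76/7b +398.671ms=4/7b
12) 7973.422ms=80/7b +398.671ms=4/7b
13) 8372.093ms=12b +398.671ms=4/7b
14) 8770.764ms=88/7b +398.671ms=4/7b
15) 9169.435ms=92/7b +398.671ms=4/7b
16) 9568.106ms=96/7b +398.671ms=4/7b
17) 9966.777ms=100/7b +398.671ms=4/7b
18) 10365.449ms=104/7b +299.003ms=3/7b
19) 10664.452ms=107/7b +99.668ms=1/7b
20) 10764.12ms=108/7b +398.671ms=4/7b
Σ=16b of 16 (86bpm 4/4) — PASS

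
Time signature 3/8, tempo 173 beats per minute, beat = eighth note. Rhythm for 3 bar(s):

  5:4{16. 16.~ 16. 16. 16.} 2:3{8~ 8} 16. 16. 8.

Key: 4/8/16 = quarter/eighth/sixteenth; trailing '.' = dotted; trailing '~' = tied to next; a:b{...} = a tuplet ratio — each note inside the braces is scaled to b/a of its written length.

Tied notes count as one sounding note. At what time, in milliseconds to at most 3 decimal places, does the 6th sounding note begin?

note 6 onset = 6b = 2080.925ms

1. 0.0ms @ 0 + 208.092ms (3/5)
2. 208.092ms @ 3/5 + 416.185ms (6/5)
3. 624.277ms @ 9/5 + 208.092ms (3/5)
4. 832.37ms @ 12/5 + 208.092ms (3/5)
5. 1040.462ms @ 3 + 1040.462ms (3)
6. 2080.925ms @ 6 + 260.116ms (3/4)
7. 2341.04ms @ 27/4 + 260.116ms (3/4)
8. 2601.156ms @ 15/2 + 520.231ms (3/2)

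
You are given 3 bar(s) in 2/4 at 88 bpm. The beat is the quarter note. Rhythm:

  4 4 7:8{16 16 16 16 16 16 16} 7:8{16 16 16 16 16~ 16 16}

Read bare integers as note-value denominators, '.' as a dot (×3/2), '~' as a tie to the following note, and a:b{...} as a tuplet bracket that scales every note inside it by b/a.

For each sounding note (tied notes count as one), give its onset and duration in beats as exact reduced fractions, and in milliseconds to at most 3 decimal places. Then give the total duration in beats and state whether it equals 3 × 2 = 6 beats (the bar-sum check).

1) 0.0ms=0b +681.818ms=1b
2) 681.818ms=1b +681.818ms=1b
3) 1363.636ms=2b +194.805ms=2/7b
4) 1558.442ms=16/7b +194.805ms=2/7b
5) 1753.247ms=18/7b +194.805ms=2/7b
6) 1948.052ms=20/7b +194.805ms=2/7b
7) 2142.857ms=22/7b +194.805ms=2/7b
8) 2337.662ms=24/7b +194.805ms=2/7b
9) 2532.468ms=26/7b +194.805ms=2/7b
10) 2727.273ms=4b +194.805ms=2/7b
11) 2922.078ms=30/7b +194.805ms=2/7b
12) 3116.883ms=32/7b +194.805ms=2/7b
13) 3311.688ms=34/7b +194.805ms=2/7b
14) 3506.494ms=36/7b +389.61ms=4/7b
15) 3896.104ms=40/7b +194.805ms=2/7b
Σ=6b of 6 (88bpm 2/4) — PASS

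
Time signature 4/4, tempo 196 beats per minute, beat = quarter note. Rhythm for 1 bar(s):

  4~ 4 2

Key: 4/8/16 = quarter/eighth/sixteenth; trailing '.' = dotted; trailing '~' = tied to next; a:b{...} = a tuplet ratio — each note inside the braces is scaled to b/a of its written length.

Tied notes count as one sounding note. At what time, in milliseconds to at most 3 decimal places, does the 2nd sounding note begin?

1. 0.0ms @ 0 + 612.245ms (2)
2. 612.245ms @ 2 + 612.245ms (2)

note 2 onset = 2b = 612.245ms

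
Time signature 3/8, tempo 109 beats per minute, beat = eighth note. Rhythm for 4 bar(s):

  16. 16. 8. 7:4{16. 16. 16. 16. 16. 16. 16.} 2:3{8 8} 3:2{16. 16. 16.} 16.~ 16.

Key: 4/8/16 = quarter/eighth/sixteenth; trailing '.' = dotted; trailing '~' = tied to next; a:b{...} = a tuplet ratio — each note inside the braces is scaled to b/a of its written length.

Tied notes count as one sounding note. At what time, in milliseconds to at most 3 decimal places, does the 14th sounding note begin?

1. 0.0ms @ 0 + 412.844ms (3/4)
2. 412.844ms @ 3/4 + 412.844ms (3/4)
3. 825.688ms @ 3/2 + 825.688ms (3/2)
4. 1651.376ms @ 3 + 235.911ms (3/7)
5. 1887.287ms @ 24/7 + 235.911ms (3/7)
6. 2123.198ms @ 27/7 + 235.911ms (3/7)
7. 2359.109ms @ 30/7 + 235.911ms (3/7)
8. 2595.02ms @ 33/7 + 235.911ms (3/7)
9. 2830.931ms @ 36/7 + 235.911ms (3/7)
10. 3066.841ms @ 39/7 + 235.911ms (3/7)
11. 3302.752ms @ 6 + 825.688ms (3/2)
12. 4128.44ms @ 15/2 + 825.688ms (3/2)
13. 4954.128ms @ 9 + 275.229ms (1/2)
14. 5229.358ms @ 19/2 + 275.229ms (1/2)
15. 5504.587ms @ 10 + 275.229ms (1/2)
16. 5779.817ms @ 21/2 + 825.688ms (3/2)

note 14 onset = 19/2b = 5229.358ms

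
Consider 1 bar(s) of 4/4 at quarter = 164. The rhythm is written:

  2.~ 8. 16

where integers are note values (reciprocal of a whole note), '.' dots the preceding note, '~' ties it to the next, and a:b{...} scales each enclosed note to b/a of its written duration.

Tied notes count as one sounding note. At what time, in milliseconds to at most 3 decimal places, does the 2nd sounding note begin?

1. 0.0ms @ 0 + 1371.951ms (15/4)
2. 1371.951ms @ 15/4 + 91.463ms (1/4)

note 2 onset = 15/4b = 1371.951ms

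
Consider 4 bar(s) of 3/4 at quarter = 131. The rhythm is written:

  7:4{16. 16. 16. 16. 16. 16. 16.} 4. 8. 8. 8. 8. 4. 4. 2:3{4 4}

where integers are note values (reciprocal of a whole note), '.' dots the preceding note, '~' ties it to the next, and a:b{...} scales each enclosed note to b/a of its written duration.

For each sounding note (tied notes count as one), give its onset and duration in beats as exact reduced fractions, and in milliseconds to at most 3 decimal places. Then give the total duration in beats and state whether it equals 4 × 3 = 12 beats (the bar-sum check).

1) 0.0ms=0b +98.146ms=3/14b
2) 98.146ms=3/14b +98.146ms=3/14b
3) 196.292ms=3/7b +98.146ms=3/14b
4) 294.438ms=9/14b +98.146ms=3/14b
5) 392.585ms=6/7b +98.146ms=3/14b
6) 490.731ms=15/14b +98.146ms=3/14b
7) 588.877ms=9/7b +98.146ms=3/14b
8) 687.023ms=3/2b +687.023ms=3/2b
9) 1374.046ms=3b +343.511ms=3/4b
10) 1717.557ms=15/4b +343.511ms=3/4b
11) 2061.069ms=9/2b +343.511ms=3/4b
12) 2404.58ms=21/4b +343.511ms=3/4b
13) 2748.092ms=6b +687.023ms=3/2b
14) 3435.115ms=15/2b +687.023ms=3/2b
15) 4122.137ms=9b +687.023ms=3/2b
16) 4809.16ms=21/2b +687.023ms=3/2b
Σ=12b of 12 (131bpm 3/4) — PASS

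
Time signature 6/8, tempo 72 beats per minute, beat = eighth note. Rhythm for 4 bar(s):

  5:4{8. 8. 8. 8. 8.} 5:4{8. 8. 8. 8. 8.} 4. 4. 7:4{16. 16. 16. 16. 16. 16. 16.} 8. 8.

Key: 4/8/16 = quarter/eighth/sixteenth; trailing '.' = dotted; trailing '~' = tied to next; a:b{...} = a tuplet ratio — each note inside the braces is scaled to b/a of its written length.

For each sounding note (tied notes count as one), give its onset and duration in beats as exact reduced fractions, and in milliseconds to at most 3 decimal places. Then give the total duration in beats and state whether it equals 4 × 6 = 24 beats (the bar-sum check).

1) 0.0ms=0b +1000.0ms=6/5b
2) 1000.0ms=6/5b +1000.0ms=6/5b
3) 2000.0ms=12/5b +1000.0ms=6/5b
4) 3000.0ms=18/5b +1000.0ms=6/5b
5) 4000.0ms=24/5b +1000.0ms=6/5b
6) 5000.0ms=6b +1000.0ms=6/5b
7) 6000.0ms=36/5b +1000.0ms=6/5b
8) 7000.0ms=42/5b +1000.0ms=6/5b
9) 8000.0ms=48/5b +1000.0ms=6/5b
10) 9000.0ms=54/5b +1000.0ms=6/5b
11) 10000.0ms=12b +2500.0ms=3b
12) 12500.0ms=15b +2500.0ms=3b
13) 15000.0ms=18b +357.143ms=3/7b
14) 15357.143ms=129/7b +357.143ms=3/7b
15) 15714.286ms=132/7b +357.143ms=3/7b
16) 16071.429ms=135/7b +357.143ms=3/7b
17) 16428.571ms=138/7b +357.143ms=3/7b
18) 16785.714ms=141/7b +357.143ms=3/7b
19) 17142.857ms=144/7b +357.143ms=3/7b
20) 17500.0ms=21b +1250.0ms=3/2b
21) 18750.0ms=45/2b +1250.0ms=3/2b
Σ=24b of 24 (72bpm 6/8) — PASS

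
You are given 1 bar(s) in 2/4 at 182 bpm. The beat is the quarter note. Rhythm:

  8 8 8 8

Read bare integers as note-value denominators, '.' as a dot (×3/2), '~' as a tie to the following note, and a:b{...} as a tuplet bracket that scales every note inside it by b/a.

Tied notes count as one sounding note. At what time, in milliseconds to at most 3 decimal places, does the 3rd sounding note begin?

note 3 onset = 1b = 329.67ms

1. 0.0ms @ 0 + 164.835ms (1/2)
2. 164.835ms @ 1/2 + 164.835ms (1/2)
3. 329.67ms @ 1 + 164.835ms (1/2)
4. 494.505ms @ 3/2 + 164.835ms (1/2)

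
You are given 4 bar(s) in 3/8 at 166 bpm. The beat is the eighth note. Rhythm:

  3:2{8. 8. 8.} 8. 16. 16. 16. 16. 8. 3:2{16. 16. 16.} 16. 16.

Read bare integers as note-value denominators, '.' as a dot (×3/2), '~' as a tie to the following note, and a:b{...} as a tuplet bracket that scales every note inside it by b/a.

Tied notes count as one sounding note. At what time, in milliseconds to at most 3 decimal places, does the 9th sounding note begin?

1. 0.0ms @ 0 + 361.446ms (1)
2. 361.446ms @ 1 + 361.446ms (1)
3. 722.892ms @ 2 + 361.446ms (1)
4. 1084.337ms @ 3 + 542.169ms (3/2)
5. 1626.506ms @ 9/2 + 271.084ms (3/4)
6. 1897.59ms @ 21/4 + 271.084ms (3/4)
7. 2168.675ms @ 6 + 271.084ms (3/4)
8. 2439.759ms @ 27/4 + 271.084ms (3/4)
9. 2710.843ms @ 15/2 + 542.169ms (3/2)
10. 3253.012ms @ 9 + 180.723ms (1/2)
11. 3433.735ms @ 19/2 + 180.723ms (1/2)
12. 3614.458ms @ 10 + 180.723ms (1/2)
13. 3795.181ms @ 21/2 + 271.084ms (3/4)
14. 4066.265ms @ 45/4 + 271.084ms (3/4)

note 9 onset = 15/2b = 2710.843ms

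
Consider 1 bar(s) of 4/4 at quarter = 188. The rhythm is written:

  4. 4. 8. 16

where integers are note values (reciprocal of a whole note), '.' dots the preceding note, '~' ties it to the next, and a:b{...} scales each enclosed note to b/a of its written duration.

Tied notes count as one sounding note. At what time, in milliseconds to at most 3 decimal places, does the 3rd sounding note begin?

note 3 onset = 3b = 957.447ms

1. 0.0ms @ 0 + 478.723ms (3/2)
2. 478.723ms @ 3/2 + 478.723ms (3/2)
3. 957.447ms @ 3 + 239.362ms (3/4)
4. 1196.809ms @ 15/4 + 79.787ms (1/4)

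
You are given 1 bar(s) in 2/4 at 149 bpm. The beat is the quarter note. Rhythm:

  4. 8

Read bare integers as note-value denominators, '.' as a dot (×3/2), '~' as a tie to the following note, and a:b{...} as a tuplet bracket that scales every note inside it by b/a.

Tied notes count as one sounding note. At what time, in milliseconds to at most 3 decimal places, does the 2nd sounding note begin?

note 2 onset = 3/2b = 604.027ms

1. 0.0ms @ 0 + 604.027ms (3/2)
2. 604.027ms @ 3/2 + 201.342ms (1/2)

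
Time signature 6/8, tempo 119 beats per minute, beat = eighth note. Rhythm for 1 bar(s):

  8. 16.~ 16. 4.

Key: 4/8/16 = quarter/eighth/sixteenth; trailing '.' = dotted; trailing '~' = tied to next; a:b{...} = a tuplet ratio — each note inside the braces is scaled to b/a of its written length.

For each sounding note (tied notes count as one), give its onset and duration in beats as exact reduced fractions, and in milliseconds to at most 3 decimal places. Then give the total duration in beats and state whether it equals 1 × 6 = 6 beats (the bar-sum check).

1) 0.0ms=0b +756.303ms=3/2b
2) 756.303ms=3/2b +756.303ms=3/2b
3) 1512.605ms=3b +1512.605ms=3b
Σ=6b of 6 (119bpm 6/8) — PASS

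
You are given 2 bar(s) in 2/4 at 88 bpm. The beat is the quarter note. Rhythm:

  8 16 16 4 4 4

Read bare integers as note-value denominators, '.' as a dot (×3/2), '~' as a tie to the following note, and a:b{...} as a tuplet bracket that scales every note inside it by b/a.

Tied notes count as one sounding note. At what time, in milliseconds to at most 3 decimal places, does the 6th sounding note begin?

note 6 onset = 3b = 2045.455ms

1. 0.0ms @ 0 + 340.909ms (1/2)
2. 340.909ms @ 1/2 + 170.455ms (1/4)
3. 511.364ms @ 3/4 + 170.455ms (1/4)
4. 681.818ms @ 1 + 681.818ms (1)
5. 1363.636ms @ 2 + 681.818ms (1)
6. 2045.455ms @ 3 + 681.818ms (1)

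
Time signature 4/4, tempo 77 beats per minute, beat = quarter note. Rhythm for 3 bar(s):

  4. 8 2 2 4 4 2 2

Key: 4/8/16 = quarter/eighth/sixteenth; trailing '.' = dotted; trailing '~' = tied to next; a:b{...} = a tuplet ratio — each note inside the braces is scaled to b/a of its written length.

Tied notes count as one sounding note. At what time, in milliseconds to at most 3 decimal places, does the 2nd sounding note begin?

1. 0.0ms @ 0 + 1168.831ms (3/2)
2. 1168.831ms @ 3/2 + 389.61ms (1/2)
3. 1558.442ms @ 2 + 1558.442ms (2)
4. 3116.883ms @ 4 + 1558.442ms (2)
5. 4675.325ms @ 6 + 779.221ms (1)
6. 5454.545ms @ 7 + 779.221ms (1)
7. 6233.766ms @ 8 + 1558.442ms (2)
8. 7792.208ms @ 10 + 1558.442ms (2)

note 2 onset = 3/2b = 1168.831ms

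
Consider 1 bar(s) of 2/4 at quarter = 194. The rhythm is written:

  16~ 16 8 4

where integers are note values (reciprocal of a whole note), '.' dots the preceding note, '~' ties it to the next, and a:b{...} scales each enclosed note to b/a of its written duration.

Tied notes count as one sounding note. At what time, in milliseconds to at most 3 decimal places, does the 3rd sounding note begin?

1. 0.0ms @ 0 + 154.639ms (1/2)
2. 154.639ms @ 1/2 + 154.639ms (1/2)
3. 309.278ms @ 1 + 309.278ms (1)

note 3 onset = 1b = 309.278ms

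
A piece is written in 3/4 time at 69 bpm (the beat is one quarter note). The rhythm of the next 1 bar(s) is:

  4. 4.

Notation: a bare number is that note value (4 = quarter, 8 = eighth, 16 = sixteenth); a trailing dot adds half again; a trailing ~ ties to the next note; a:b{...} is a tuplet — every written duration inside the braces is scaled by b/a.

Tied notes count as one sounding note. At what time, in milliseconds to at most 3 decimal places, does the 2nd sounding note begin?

1. 0.0ms @ 0 + 1304.348ms (3/2)
2. 1304.348ms @ 3/2 + 1304.348ms (3/2)

note 2 onset = 3/2b = 1304.348ms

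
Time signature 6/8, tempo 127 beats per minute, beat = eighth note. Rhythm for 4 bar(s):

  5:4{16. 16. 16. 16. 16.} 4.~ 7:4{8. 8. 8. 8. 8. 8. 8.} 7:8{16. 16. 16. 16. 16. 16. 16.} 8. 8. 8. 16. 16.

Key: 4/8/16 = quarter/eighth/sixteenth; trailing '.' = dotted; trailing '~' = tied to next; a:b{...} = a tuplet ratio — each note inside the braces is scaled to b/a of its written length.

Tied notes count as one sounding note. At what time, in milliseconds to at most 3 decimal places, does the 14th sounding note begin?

note 14 onset = 90/7b = 6074.241ms

1. 0.0ms @ 0 + 283.465ms (3/5)
2. 283.465ms @ 3/5 + 283.465ms (3/5)
3. 566.929ms @ 6/5 + 283.465ms (3/5)
4. 850.394ms @ 9/5 + 283.465ms (3/5)
5. 1133.858ms @ 12/5 + 283.465ms (3/5)
6. 1417.323ms @ 3 + 1822.272ms (27/7)
7. 3239.595ms @ 48/7 + 404.949ms (6/7)
8. 3644.544ms @ 54/7 + 404.949ms (6/7)
9. 4049.494ms @ 60/7 + 404.949ms (6/7)
10. 4454.443ms @ 66/7 + 404.949ms (6/7)
11. 4859.393ms @ 72/7 + 404.949ms (6/7)
12. 5264.342ms @ 78/7 + 404.949ms (6/7)
13. 5669.291ms @ 12 + 404.949ms (6/7)
14. 6074.241ms @ 90/7 + 404.949ms (6/7)
15. 6479.19ms @ 96/7 + 404.949ms (6/7)
16. 6884.139ms @ 102/7 + 404.949ms (6/7)
17. 7289.089ms @ 108/7 + 404.949ms (6/7)
18. 7694.038ms @ 114/7 + 404.949ms (6/7)
19. 8098.988ms @ 120/7 + 404.949ms (6/7)
20. 8503.937ms @ 18 + 708.661ms (3/2)
21. 9212.598ms @ 39/2 + 708.661ms (3/2)
22. 9921.26ms @ 21 + 708.661ms (3/2)
23. 10629.921ms @ 45/2 + 354.331ms (3/4)
24. 10984.252ms @ 93/4 + 354.331ms (3/4)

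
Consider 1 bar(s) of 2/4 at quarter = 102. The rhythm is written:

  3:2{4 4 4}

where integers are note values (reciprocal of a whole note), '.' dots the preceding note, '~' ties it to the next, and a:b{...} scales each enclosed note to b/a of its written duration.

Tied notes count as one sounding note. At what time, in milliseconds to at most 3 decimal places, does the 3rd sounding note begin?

1. 0.0ms @ 0 + 392.157ms (2/3)
2. 392.157ms @ 2/3 + 392.157ms (2/3)
3. 784.314ms @ 4/3 + 392.157ms (2/3)

note 3 onset = 4/3b = 784.314ms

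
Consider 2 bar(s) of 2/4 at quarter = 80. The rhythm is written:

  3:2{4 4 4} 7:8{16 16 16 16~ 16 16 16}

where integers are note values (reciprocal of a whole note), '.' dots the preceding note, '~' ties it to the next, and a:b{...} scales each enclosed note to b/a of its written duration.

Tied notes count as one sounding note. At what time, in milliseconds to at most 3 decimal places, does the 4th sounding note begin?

1. 0.0ms @ 0 + 500.0ms (2/3)
2. 500.0ms @ 2/3 + 500.0ms (2/3)
3. 1000.0ms @ 4/3 + 500.0ms (2/3)
4. 1500.0ms @ 2 + 214.286ms (2/7)
5. 1714.286ms @ 16/7 + 214.286ms (2/7)
6. 1928.571ms @ 18/7 + 214.286ms (2/7)
7. 2142.857ms @ 20/7 + 428.571ms (4/7)
8. 2571.429ms @ 24/7 + 214.286ms (2/7)
9. 2785.714ms @ 26/7 + 214.286ms (2/7)

note 4 onset = 2b = 1500.0ms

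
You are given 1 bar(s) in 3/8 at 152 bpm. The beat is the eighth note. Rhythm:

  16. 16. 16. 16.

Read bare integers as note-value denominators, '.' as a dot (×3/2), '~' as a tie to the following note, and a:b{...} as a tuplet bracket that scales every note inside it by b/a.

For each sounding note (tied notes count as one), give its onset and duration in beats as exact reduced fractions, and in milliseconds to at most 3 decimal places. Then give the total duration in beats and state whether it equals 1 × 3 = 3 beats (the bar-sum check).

1) 0.0ms=0b +296.053ms=3/4b
2) 296.053ms=3/4b +296.053ms=3/4b
3) 592.105ms=3/2b +296.053ms=3/4b
4) 888.158ms=9/4b +296.053ms=3/4b
Σ=3b of 3 (152bpm 3/8) — PASS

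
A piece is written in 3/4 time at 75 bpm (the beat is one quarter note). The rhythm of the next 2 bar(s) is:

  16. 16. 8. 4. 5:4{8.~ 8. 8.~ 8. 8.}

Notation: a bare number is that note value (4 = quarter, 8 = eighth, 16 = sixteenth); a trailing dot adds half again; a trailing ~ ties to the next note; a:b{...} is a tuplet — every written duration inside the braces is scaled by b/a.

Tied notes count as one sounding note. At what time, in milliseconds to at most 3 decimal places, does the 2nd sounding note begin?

1. 0.0ms @ 0 + 300.0ms (3/8)
2. 300.0ms @ 3/8 + 300.0ms (3/8)
3. 600.0ms @ 3/4 + 600.0ms (3/4)
4. 1200.0ms @ 3/2 + 1200.0ms (3/2)
5. 2400.0ms @ 3 + 960.0ms (6/5)
6. 3360.0ms @ 21/5 + 960.0ms (6/5)
7. 4320.0ms @ 27/5 + 480.0ms (3/5)

note 2 onset = 3/8b = 300.0ms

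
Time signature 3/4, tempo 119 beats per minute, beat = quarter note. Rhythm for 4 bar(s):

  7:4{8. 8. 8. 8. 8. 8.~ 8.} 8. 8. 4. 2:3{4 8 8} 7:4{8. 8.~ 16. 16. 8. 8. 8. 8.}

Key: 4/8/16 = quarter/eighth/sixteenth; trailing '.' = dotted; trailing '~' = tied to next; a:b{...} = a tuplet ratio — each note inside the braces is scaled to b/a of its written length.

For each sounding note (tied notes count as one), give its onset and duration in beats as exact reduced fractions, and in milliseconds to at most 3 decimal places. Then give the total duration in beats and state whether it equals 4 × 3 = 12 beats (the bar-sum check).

1) 0.0ms=0b +216.086ms=3/7b
2) 216.086ms=3/7b +216.086ms=3/7b
3) 432.173ms=6/7b +216.086ms=3/7b
4) 648.259ms=9/7b +216.086ms=3/7b
5) 864.346ms=12/7b +216.086ms=3/7b
6) 1080.432ms=15/7b +432.173ms=6/7b
7) 1512.605ms=3b +378.151ms=3/4b
8) 1890.756ms=15/4b +378.151ms=3/4b
9) 2268.908ms=9/2b +756.303ms=3/2b
10) 3025.21ms=6b +756.303ms=3/2b
11) 3781.513ms=15/2b +378.151ms=3/4b
12) 4159.664ms=33/4b +378.151ms=3/4b
13) 4537.815ms=9b +216.086ms=3/7b
14) 4753.902ms=66/7b +324.13ms=9/14b
15) 5078.031ms=141/14b +108.043ms=3/14b
16) 5186.074ms=72/7b +216.086ms=3/7b
17) 5402.161ms=75/7b +216.086ms=3/7b
18) 5618.247ms=78/7b +216.086ms=3/7b
19) 5834.334ms=81/7b +216.086ms=3/7b
Σ=12b of 12 (119bpm 3/4) — PASS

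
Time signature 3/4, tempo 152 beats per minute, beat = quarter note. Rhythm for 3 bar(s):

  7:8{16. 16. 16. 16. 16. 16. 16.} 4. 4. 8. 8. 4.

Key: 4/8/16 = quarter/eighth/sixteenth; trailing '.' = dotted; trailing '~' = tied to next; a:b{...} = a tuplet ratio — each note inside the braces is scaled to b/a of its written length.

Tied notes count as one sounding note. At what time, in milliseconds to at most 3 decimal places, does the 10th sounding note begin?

note 10 onset = 6b = 2368.421ms

1. 0.0ms @ 0 + 169.173ms (3/7)
2. 169.173ms @ 3/7 + 169.173ms (3/7)
3. 338.346ms @ 6/7 + 169.173ms (3/7)
4. 507.519ms @ 9/7 + 169.173ms (3/7)
5. 676.692ms @ 12/7 + 169.173ms (3/7)
6. 845.865ms @ 15/7 + 169.173ms (3/7)
7. 1015.038ms @ 18/7 + 169.173ms (3/7)
8. 1184.211ms @ 3 + 592.105ms (3/2)
9. 1776.316ms @ 9/2 + 592.105ms (3/2)
10. 2368.421ms @ 6 + 296.053ms (3/4)
11. 2664.474ms @ 27/4 + 296.053ms (3/4)
12. 2960.526ms @ 15/2 + 592.105ms (3/2)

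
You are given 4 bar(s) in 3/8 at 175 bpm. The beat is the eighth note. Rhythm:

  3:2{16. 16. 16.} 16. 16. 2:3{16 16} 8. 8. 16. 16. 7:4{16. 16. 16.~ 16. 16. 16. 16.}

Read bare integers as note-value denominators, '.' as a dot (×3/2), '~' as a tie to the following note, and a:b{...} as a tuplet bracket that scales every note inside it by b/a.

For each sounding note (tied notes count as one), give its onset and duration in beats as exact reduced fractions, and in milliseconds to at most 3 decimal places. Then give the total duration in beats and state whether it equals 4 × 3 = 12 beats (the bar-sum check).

1) 0.0ms=0b +171.429ms=1/2b
2) 171.429ms=1/2b +171.429ms=1/2b
3) 342.857ms=1b +171.429ms=1/2b
4) 514.286ms=3/2b +257.143ms=3/4b
5) 771.429ms=9/4b +257.143ms=3/4b
6) 1028.571ms=3b +257.143ms=3/4b
7) 1285.714ms=15/4b +257.143ms=3/4b
8) 1542.857ms=9/2b +514.286ms=3/2b
9) 2057.143ms=6b +514.286ms=3/2b
10) 2571.429ms=15/2b +257.143ms=3/4b
11) 2828.571ms=33/4b +257.143ms=3/4b
12) 3085.714ms=9b +146.939ms=3/7b
13) 3232.653ms=66/7b +146.939ms=3/7b
14) 3379.592ms=69/7b +293.878ms=6/7b
15) 3673.469ms=75/7b +146.939ms=3/7b
16) 3820.408ms=78/7b +146.939ms=3/7b
17) 3967.347ms=81/7b +146.939ms=3/7b
Σ=12b of 12 (175bpm 3/8) — PASS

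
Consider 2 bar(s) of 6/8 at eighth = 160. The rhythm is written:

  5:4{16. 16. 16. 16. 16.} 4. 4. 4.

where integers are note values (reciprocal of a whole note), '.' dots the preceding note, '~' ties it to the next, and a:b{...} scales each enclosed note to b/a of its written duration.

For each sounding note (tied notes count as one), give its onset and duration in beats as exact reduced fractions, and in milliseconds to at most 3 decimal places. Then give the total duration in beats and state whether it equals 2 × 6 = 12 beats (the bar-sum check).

1) 0.0ms=0b +225.0ms=3/5b
2) 225.0ms=3/5b +225.0ms=3/5b
3) 450.0ms=6/5b +225.0ms=3/5b
4) 675.0ms=9/5b +225.0ms=3/5b
5) 900.0ms=12/5b +225.0ms=3/5b
6) 1125.0ms=3b +1125.0ms=3b
7) 2250.0ms=6b +1125.0ms=3b
8) 3375.0ms=9b +1125.0ms=3b
Σ=12b of 12 (160bpm 6/8) — PASS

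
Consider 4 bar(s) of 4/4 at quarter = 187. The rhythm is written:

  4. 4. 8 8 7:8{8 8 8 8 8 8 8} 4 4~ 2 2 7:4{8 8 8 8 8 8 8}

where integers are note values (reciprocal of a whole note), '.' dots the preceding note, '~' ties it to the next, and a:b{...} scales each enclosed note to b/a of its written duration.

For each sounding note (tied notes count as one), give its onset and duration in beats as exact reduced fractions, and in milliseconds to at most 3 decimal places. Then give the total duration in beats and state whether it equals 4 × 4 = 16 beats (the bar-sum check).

1) 0.0ms=0b +481.283ms=3/2b
2) 481.283ms=3/2b +481.283ms=3/2b
3) 962.567ms=3b +160.428ms=1/2b
4) 1122.995ms=7/2b +160.428ms=1/2b
5) 1283.422ms=4b +183.346ms=4/7b
6) 1466.769ms=32/7b +183.346ms=4/7b
7) 1650.115ms=36/7b +183.346ms=4/7b
8) 1833.461ms=40/7b +183.346ms=4/7b
9) 2016.807ms=44/7b +183.346ms=4/7b
10) 2200.153ms=48/7b +183.346ms=4/7b
11) 2383.499ms=52/7b +183.346ms=4/7b
12) 2566.845ms=8b +320.856ms=1b
13) 2887.701ms=9b +962.567ms=3b
14) 3850.267ms=12b +641.711ms=2b
15) 4491.979ms=14b +91.673ms=2/7b
16) 4583.652ms=100/7b +91.673ms=2/7b
17) 4675.325ms=102/7b +91.673ms=2/7b
18) 4766.998ms=104/7b +91.673ms=2/7b
19) 4858.671ms=106/7b +91.673ms=2/7b
20) 4950.344ms=108/7b +91.673ms=2/7b
21) 5042.017ms=110/7b +91.673ms=2/7b
Σ=16b of 16 (187bpm 4/4) — PASS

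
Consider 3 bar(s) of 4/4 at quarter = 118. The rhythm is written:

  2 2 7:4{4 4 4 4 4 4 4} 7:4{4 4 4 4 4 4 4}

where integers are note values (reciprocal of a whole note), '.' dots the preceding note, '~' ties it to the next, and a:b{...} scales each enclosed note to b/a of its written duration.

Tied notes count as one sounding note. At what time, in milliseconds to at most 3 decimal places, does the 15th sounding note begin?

1. 0.0ms @ 0 + 1016.949ms (2)
2. 1016.949ms @ 2 + 1016.949ms (2)
3. 2033.898ms @ 4 + 290.557ms (4/7)
4. 2324.455ms @ 32/7 + 290.557ms (4/7)
5. 2615.012ms @ 36/7 + 290.557ms (4/7)
6. 2905.569ms @ 40/7 + 290.557ms (4/7)
7. 3196.126ms @ 44/7 + 290.557ms (4/7)
8. 3486.683ms @ 48/7 + 290.557ms (4/7)
9. 3777.24ms @ 52/7 + 290.557ms (4/7)
10. 4067.797ms @ 8 + 290.557ms (4/7)
11. 4358.354ms @ 60/7 + 290.557ms (4/7)
12. 4648.91ms @ 64/7 + 290.557ms (4/7)
13. 4939.467ms @ 68/7 + 290.557ms (4/7)
14. 5230.024ms @ 72/7 + 290.557ms (4/7)
15. 5520.581ms @ 76/7 + 290.557ms (4/7)
16. 5811.138ms @ 80/7 + 290.557ms (4/7)

note 15 onset = 76/7b = 5520.581ms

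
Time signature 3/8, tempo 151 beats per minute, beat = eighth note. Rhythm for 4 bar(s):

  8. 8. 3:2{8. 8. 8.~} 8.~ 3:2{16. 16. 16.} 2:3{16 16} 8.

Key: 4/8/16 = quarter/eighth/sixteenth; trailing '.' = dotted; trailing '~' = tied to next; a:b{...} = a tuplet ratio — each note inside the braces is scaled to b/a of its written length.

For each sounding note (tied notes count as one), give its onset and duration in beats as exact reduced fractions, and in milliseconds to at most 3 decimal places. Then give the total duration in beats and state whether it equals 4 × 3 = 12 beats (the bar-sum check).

1) 0.0ms=0b +596.026ms=3/2b
2) 596.026ms=3/2b +596.026ms=3/2b
3) 1192.053ms=3b +397.351ms=1b
4) 1589.404ms=4b +397.351ms=1b
5) 1986.755ms=5b +1192.053ms=3b
6) 3178.808ms=8b +198.675ms=1/2b
7) 3377.483ms=17/2b +198.675ms=1/2b
8) 3576.159ms=9b +298.013ms=3/4b
9) 3874.172ms=39/4b +298.013ms=3/4b
10) 4172.185ms=21/2b +596.026ms=3/2b
Σ=12b of 12 (151bpm 3/8) — PASS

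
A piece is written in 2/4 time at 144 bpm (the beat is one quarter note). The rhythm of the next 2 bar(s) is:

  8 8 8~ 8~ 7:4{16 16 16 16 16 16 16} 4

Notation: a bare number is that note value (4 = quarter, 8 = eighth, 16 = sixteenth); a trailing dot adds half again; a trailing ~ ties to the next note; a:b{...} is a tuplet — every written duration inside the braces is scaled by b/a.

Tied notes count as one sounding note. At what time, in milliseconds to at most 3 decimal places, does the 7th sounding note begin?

note 7 onset = 18/7b = 1071.429ms

1. 0.0ms @ 0 + 208.333ms (1/2)
2. 208.333ms @ 1/2 + 208.333ms (1/2)
3. 416.667ms @ 1 + 476.19ms (8/7)
4. 892.857ms @ 15/7 + 59.524ms (1/7)
5. 952.381ms @ 16/7 + 59.524ms (1/7)
6. 1011.905ms @ 17/7 + 59.524ms (1/7)
7. 1071.429ms @ 18/7 + 59.524ms (1/7)
8. 1130.952ms @ 19/7 + 59.524ms (1/7)
9. 1190.476ms @ 20/7 + 59.524ms (1/7)
10. 1250.0ms @ 3 + 416.667ms (1)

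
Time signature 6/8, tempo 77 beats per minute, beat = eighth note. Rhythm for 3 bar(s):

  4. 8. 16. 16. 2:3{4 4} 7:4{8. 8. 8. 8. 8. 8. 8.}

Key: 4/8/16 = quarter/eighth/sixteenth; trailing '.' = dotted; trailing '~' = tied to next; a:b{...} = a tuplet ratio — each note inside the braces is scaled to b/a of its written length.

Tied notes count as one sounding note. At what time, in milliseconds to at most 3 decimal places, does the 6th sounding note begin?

1. 0.0ms @ 0 + 2337.662ms (3)
2. 2337.662ms @ 3 + 1168.831ms (3/2)
3. 3506.494ms @ 9/2 + 584.416ms (3/4)
4. 4090.909ms @ 21/4 + 584.416ms (3/4)
5. 4675.325ms @ 6 + 2337.662ms (3)
6. 7012.987ms @ 9 + 2337.662ms (3)
7. 9350.649ms @ 12 + 667.904ms (6/7)
8. 10018.553ms @ 90/7 + 667.904ms (6/7)
9. 10686.456ms @ 96/7 + 667.904ms (6/7)
10. 11354.36ms @ 102/7 + 667.904ms (6/7)
11. 12022.263ms @ 108/7 + 667.904ms (6/7)
12. 12690.167ms @ 114/7 + 667.904ms (6/7)
13. 13358.071ms @ 120/7 + 667.904ms (6/7)

note 6 onset = 9b = 7012.987ms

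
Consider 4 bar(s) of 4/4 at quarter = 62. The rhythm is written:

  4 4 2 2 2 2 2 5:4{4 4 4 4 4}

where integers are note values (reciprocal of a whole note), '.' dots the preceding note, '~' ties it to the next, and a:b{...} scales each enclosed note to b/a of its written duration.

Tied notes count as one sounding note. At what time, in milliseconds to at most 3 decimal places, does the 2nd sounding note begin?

note 2 onset = 1b = 967.742ms

1. 0.0ms @ 0 + 967.742ms (1)
2. 967.742ms @ 1 + 967.742ms (1)
3. 1935.484ms @ 2 + 1935.484ms (2)
4. 3870.968ms @ 4 + 1935.484ms (2)
5. 5806.452ms @ 6 + 1935.484ms (2)
6. 7741.935ms @ 8 + 1935.484ms (2)
7. 9677.419ms @ 10 + 1935.484ms (2)
8. 11612.903ms @ 12 + 774.194ms (4/5)
9. 12387.097ms @ 64/5 + 774.194ms (4/5)
10. 13161.29ms @ 68/5 + 774.194ms (4/5)
11. 13935.484ms @ 72/5 + 774.194ms (4/5)
12. 14709.677ms @ 76/5 + 774.194ms (4/5)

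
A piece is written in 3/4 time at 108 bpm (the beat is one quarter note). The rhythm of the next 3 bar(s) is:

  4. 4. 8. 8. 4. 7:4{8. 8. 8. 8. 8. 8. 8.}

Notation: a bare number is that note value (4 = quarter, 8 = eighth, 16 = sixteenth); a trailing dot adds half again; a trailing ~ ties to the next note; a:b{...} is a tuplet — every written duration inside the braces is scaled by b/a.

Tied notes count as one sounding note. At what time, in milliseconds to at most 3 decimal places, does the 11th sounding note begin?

1. 0.0ms @ 0 + 833.333ms (3/2)
2. 833.333ms @ 3/2 + 833.333ms (3/2)
3. 1666.667ms @ 3 + 416.667ms (3/4)
4. 2083.333ms @ 15/4 + 416.667ms (3/4)
5. 2500.0ms @ 9/2 + 833.333ms (3/2)
6. 3333.333ms @ 6 + 238.095ms (3/7)
7. 3571.429ms @ 45/7 + 238.095ms (3/7)
8. 3809.524ms @ 48/7 + 238.095ms (3/7)
9. 4047.619ms @ 51/7 + 238.095ms (3/7)
10. 4285.714ms @ 54/7 + 238.095ms (3/7)
11. 4523.81ms @ 57/7 + 238.095ms (3/7)
12. 4761.905ms @ 60/7 + 238.095ms (3/7)

note 11 onset = 57/7b = 4523.81ms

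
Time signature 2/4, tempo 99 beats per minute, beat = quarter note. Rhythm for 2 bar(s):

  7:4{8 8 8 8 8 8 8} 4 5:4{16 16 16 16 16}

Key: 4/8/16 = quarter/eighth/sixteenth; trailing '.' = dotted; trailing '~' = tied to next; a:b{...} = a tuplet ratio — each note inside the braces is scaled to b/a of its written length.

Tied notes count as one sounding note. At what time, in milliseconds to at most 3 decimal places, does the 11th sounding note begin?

note 11 onset = 17/5b = 2060.606ms

1. 0.0ms @ 0 + 173.16ms (2/7)
2. 173.16ms @ 2/7 + 173.16ms (2/7)
3. 346.32ms @ 4/7 + 173.16ms (2/7)
4. 519.481ms @ 6/7 + 173.16ms (2/7)
5. 692.641ms @ 8/7 + 173.16ms (2/7)
6. 865.801ms @ 10/7 + 173.16ms (2/7)
7. 1038.961ms @ 12/7 + 173.16ms (2/7)
8. 1212.121ms @ 2 + 606.061ms (1)
9. 1818.182ms @ 3 + 121.212ms (1/5)
10. 1939.394ms @ 16/5 + 121.212ms (1/5)
11. 2060.606ms @ 17/5 + 121.212ms (1/5)
12. 2181.818ms @ 18/5 + 121.212ms (1/5)
13. 2303.03ms @ 19/5 + 121.212ms (1/5)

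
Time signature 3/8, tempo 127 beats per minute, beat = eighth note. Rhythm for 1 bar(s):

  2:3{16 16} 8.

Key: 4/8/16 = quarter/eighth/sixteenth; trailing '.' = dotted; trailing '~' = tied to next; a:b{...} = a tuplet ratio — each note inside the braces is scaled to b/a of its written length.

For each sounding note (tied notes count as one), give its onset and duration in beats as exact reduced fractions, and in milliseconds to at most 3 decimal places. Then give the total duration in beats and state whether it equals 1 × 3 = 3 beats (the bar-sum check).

1) 0.0ms=0b +354.331ms=3/4b
2) 354.331ms=3/4b +354.331ms=3/4b
3) 708.661ms=3/2b +708.661ms=3/2b
Σ=3b of 3 (127bpm 3/8) — PASS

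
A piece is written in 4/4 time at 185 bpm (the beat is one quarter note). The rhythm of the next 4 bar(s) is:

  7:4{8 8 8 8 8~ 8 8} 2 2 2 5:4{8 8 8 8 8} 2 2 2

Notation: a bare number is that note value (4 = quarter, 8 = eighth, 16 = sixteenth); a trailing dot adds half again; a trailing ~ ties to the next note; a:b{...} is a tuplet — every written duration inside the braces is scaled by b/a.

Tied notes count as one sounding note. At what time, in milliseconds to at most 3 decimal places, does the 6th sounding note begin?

1. 0.0ms @ 0 + 92.664ms (2/7)
2. 92.664ms @ 2/7 + 92.664ms (2/7)
3. 185.328ms @ 4/7 + 92.664ms (2/7)
4. 277.992ms @ 6/7 + 92.664ms (2/7)
5. 370.656ms @ 8/7 + 185.328ms (4/7)
6. 555.985ms @ 12/7 + 92.664ms (2/7)
7. 648.649ms @ 2 + 648.649ms (2)
8. 1297.297ms @ 4 + 648.649ms (2)
9. 1945.946ms @ 6 + 648.649ms (2)
10. 2594.595ms @ 8 + 129.73ms (2/5)
11. 2724.324ms @ 42/5 + 129.73ms (2/5)
12. 2854.054ms @ 44/5 + 129.73ms (2/5)
13. 2983.784ms @ 46/5 + 129.73ms (2/5)
14. 3113.514ms @ 48/5 + 129.73ms (2/5)
15. 3243.243ms @ 10 + 648.649ms (2)
16. 3891.892ms @ 12 + 648.649ms (2)
17. 4540.541ms @ 14 + 648.649ms (2)

note 6 onset = 12/7b = 555.985ms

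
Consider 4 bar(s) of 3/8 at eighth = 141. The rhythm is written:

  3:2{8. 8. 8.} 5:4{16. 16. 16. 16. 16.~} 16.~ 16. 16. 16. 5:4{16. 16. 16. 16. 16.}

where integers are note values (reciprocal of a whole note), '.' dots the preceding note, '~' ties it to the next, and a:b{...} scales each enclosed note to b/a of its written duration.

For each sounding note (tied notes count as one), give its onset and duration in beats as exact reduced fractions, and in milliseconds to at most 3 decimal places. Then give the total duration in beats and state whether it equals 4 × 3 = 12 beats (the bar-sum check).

1) 0.0ms=0b +425.532ms=1b
2) 425.532ms=1b +425.532ms=1b
3) 851.064ms=2b +425.532ms=1b
4) 1276.596ms=3b +255.319ms=3/5b
5) 1531.915ms=18/5b +255.319ms=3/5b
6) 1787.234ms=21/5b +255.319ms=3/5b
7) 2042.553ms=24/5b +255.319ms=3/5b
8) 2297.872ms=27/5b +893.617ms=21/10b
9) 3191.489ms=15/2b +319.149ms=3/4b
10) 3510.638ms=33/4b +319.149ms=3/4b
11) 3829.787ms=9b +255.319ms=3/5b
12) 4085.106ms=48/5b +255.319ms=3/5b
13) 4340.426ms=51/5b +255.319ms=3/5b
14) 4595.745ms=54/5b +255.319ms=3/5b
15) 4851.064ms=57/5b +255.319ms=3/5b
Σ=12b of 12 (141bpm 3/8) — PASS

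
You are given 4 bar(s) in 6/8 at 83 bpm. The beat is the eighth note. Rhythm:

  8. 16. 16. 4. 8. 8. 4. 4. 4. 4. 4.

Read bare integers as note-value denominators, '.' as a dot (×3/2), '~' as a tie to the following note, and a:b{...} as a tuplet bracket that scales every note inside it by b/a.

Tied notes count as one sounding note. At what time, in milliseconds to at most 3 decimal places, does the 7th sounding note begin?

1. 0.0ms @ 0 + 1084.337ms (3/2)
2. 1084.337ms @ 3/2 + 542.169ms (3/4)
3. 1626.506ms @ 9/4 + 542.169ms (3/4)
4. 2168.675ms @ 3 + 2168.675ms (3)
5. 4337.349ms @ 6 + 1084.337ms (3/2)
6. 5421.687ms @ 15/2 + 1084.337ms (3/2)
7. 6506.024ms @ 9 + 2168.675ms (3)
8. 8674.699ms @ 12 + 2168.675ms (3)
9. 10843.373ms @ 15 + 2168.675ms (3)
10. 13012.048ms @ 18 + 2168.675ms (3)
11. 15180.723ms @ 21 + 2168.675ms (3)

note 7 onset = 9b = 6506.024ms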